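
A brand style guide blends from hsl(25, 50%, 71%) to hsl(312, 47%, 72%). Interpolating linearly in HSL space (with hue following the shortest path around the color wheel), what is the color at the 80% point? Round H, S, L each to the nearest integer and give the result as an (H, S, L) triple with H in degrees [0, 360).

(327, 48, 72)

Hue: 312 − 25 = 287°, but |287| > 180 so the shorter arc goes the other way: Δh = 287 − 360 = -73°.
H = 25 + 0.8 × (-73) = -33.4 → -33 → -33 mod 360 = 327°
S = 50 + 0.8 × (47 − 50) = 47.6 → 48%
L = 71 + 0.8 × (72 − 71) = 71.8 → 72%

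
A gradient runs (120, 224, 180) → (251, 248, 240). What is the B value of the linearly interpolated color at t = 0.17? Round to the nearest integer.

B = 180 + 0.17 × (240 − 180) = 190.2 → 190

190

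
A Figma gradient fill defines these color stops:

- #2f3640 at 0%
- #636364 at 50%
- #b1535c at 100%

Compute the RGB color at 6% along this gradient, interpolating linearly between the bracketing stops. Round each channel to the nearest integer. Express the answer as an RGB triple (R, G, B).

6% lies between the 0% and 50% stops, so the local fraction is t = (6 − 0)/(50 − 0) = 6/50 ≈ 0.12.
#2f3640 → (47, 54, 64); #636364 → (99, 99, 100).
R = 47 + 0.12 × (99 − 47) = 53.24 → 53
G = 54 + 0.12 × (99 − 54) = 59.4 → 59
B = 64 + 0.12 × (100 − 64) = 68.32 → 68

(53, 59, 68)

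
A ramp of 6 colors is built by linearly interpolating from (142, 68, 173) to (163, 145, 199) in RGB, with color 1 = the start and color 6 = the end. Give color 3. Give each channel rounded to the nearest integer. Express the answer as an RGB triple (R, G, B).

(150, 99, 183)

With 6 swatches and endpoints inclusive, swatch 3 sits at t = (3 − 1)/(6 − 1) = 2/5 ≈ 0.4.
R = 142 + 0.4 × (163 − 142) = 150.4 → 150
G = 68 + 0.4 × (145 − 68) = 98.8 → 99
B = 173 + 0.4 × (199 − 173) = 183.4 → 183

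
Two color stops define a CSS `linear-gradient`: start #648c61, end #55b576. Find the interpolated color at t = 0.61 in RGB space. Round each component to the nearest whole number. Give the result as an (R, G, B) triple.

(91, 165, 110)

#648c61 → (100, 140, 97); #55b576 → (85, 181, 118).
R = 100 + 0.61 × (85 − 100) = 100 + 0.61 × -15 = 90.85 → 91
G = 140 + 0.61 × (181 − 140) = 140 + 0.61 × 41 = 165.01 → 165
B = 97 + 0.61 × (118 − 97) = 97 + 0.61 × 21 = 109.81 → 110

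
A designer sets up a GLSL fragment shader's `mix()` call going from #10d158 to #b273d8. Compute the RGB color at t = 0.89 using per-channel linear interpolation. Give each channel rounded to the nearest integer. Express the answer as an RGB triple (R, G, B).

#10d158 → (16, 209, 88); #b273d8 → (178, 115, 216).
R = 16 + 0.89 × (178 − 16) = 16 + 0.89 × 162 = 160.18 → 160
G = 209 + 0.89 × (115 − 209) = 209 + 0.89 × -94 = 125.34 → 125
B = 88 + 0.89 × (216 − 88) = 88 + 0.89 × 128 = 201.92 → 202

(160, 125, 202)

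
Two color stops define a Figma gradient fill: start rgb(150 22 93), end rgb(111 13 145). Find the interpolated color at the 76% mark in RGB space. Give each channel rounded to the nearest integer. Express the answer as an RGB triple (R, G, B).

76% corresponds to t = 0.76.
R = 150 + 0.76 × (111 − 150) = 150 + 0.76 × -39 = 120.36 → 120
G = 22 + 0.76 × (13 − 22) = 22 + 0.76 × -9 = 15.16 → 15
B = 93 + 0.76 × (145 − 93) = 93 + 0.76 × 52 = 132.52 → 133

(120, 15, 133)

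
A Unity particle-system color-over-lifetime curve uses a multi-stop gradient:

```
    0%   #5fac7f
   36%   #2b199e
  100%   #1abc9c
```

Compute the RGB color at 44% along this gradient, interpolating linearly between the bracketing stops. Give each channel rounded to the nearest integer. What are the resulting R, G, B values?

(41, 45, 158)

44% lies between the 36% and 100% stops, so the local fraction is t = (44 − 36)/(100 − 36) = 8/64 ≈ 0.125.
#2b199e → (43, 25, 158); #1abc9c → (26, 188, 156).
R = 43 + 0.125 × (26 − 43) = 40.875 → 41
G = 25 + 0.125 × (188 − 25) = 45.375 → 45
B = 158 + 0.125 × (156 − 158) = 157.75 → 158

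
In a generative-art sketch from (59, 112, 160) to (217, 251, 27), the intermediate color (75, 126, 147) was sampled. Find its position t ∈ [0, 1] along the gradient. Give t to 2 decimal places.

0.10

Invert the lerp on the R channel (largest span, 158): t = (75 − 59) / (217 − 59) = 16/158 = 0.10127.
Check on G: (126 − 112)/(251 − 112) = 0.1007 ✓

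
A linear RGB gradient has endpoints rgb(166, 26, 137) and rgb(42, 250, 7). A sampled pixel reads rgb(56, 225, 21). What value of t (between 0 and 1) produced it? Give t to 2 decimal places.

Invert the lerp on the G channel (largest span, 224): t = (225 − 26) / (250 − 26) = 199/224 = 0.88839.
Check on R: (56 − 166)/(42 − 166) = 0.8871 ✓

0.89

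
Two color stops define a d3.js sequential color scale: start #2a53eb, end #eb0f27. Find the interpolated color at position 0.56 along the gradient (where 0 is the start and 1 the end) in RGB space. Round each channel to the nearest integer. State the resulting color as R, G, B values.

#2a53eb → (42, 83, 235); #eb0f27 → (235, 15, 39).
R = 42 + 0.56 × (235 − 42) = 42 + 0.56 × 193 = 150.08 → 150
G = 83 + 0.56 × (15 − 83) = 83 + 0.56 × -68 = 44.92 → 45
B = 235 + 0.56 × (39 − 235) = 235 + 0.56 × -196 = 125.24 → 125

(150, 45, 125)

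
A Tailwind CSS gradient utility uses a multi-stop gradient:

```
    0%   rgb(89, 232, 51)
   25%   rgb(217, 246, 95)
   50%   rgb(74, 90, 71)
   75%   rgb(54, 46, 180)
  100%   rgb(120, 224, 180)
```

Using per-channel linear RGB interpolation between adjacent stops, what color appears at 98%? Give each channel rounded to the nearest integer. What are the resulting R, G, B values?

(115, 210, 180)

98% lies between the 75% and 100% stops, so the local fraction is t = (98 − 75)/(100 − 75) = 23/25 ≈ 0.92.
R = 54 + 0.92 × (120 − 54) = 114.72 → 115
G = 46 + 0.92 × (224 − 46) = 209.76 → 210
B = 180 + 0.92 × (180 − 180) = 180 → 180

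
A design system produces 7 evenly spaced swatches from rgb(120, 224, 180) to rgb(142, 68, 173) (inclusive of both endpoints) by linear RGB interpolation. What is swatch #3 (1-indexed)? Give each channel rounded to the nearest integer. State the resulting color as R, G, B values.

(127, 172, 178)

With 7 swatches and endpoints inclusive, swatch 3 sits at t = (3 − 1)/(7 − 1) = 2/6 ≈ 0.3333.
R = 120 + 0.3333 × (142 − 120) = 127.333 → 127
G = 224 + 0.3333 × (68 − 224) = 172.005 → 172
B = 180 + 0.3333 × (173 − 180) = 177.667 → 178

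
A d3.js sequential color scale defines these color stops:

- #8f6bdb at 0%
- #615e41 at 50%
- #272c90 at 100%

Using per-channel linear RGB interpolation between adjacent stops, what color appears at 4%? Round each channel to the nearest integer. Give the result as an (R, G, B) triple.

(139, 106, 207)

4% lies between the 0% and 50% stops, so the local fraction is t = (4 − 0)/(50 − 0) = 4/50 ≈ 0.08.
#8f6bdb → (143, 107, 219); #615e41 → (97, 94, 65).
R = 143 + 0.08 × (97 − 143) = 139.32 → 139
G = 107 + 0.08 × (94 − 107) = 105.96 → 106
B = 219 + 0.08 × (65 − 219) = 206.68 → 207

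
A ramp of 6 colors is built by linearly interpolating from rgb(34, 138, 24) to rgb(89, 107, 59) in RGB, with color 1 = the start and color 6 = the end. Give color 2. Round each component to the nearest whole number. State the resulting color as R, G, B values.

With 6 swatches and endpoints inclusive, swatch 2 sits at t = (2 − 1)/(6 − 1) = 1/5 ≈ 0.2.
R = 34 + 0.2 × (89 − 34) = 45 → 45
G = 138 + 0.2 × (107 − 138) = 131.8 → 132
B = 24 + 0.2 × (59 − 24) = 31 → 31

(45, 132, 31)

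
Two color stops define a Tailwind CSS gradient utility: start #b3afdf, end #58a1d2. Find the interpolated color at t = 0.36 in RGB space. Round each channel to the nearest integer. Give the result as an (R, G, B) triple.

#b3afdf → (179, 175, 223); #58a1d2 → (88, 161, 210).
R = 179 + 0.36 × (88 − 179) = 179 + 0.36 × -91 = 146.24 → 146
G = 175 + 0.36 × (161 − 175) = 175 + 0.36 × -14 = 169.96 → 170
B = 223 + 0.36 × (210 − 223) = 223 + 0.36 × -13 = 218.32 → 218
So the blended color is (146, 170, 218), about #92aada.

(146, 170, 218)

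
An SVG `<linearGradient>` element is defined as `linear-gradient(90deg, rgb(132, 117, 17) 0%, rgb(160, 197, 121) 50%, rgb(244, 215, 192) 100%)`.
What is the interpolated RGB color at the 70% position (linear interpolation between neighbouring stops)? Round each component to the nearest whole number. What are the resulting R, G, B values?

70% lies between the 50% and 100% stops, so the local fraction is t = (70 − 50)/(100 − 50) = 20/50 ≈ 0.4.
R = 160 + 0.4 × (244 − 160) = 193.6 → 194
G = 197 + 0.4 × (215 − 197) = 204.2 → 204
B = 121 + 0.4 × (192 − 121) = 149.4 → 149

(194, 204, 149)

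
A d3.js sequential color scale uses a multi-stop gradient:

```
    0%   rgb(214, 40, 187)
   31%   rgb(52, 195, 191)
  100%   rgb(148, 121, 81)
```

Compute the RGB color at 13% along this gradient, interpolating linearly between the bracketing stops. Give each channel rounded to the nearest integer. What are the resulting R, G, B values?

(146, 105, 189)

13% lies between the 0% and 31% stops, so the local fraction is t = (13 − 0)/(31 − 0) = 13/31 ≈ 0.4194.
R = 214 + 0.4194 × (52 − 214) = 146.057 → 146
G = 40 + 0.4194 × (195 − 40) = 105.007 → 105
B = 187 + 0.4194 × (191 − 187) = 188.678 → 189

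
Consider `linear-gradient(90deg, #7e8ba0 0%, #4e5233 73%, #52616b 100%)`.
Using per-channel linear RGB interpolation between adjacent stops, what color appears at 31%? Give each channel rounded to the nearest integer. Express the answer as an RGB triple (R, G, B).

(106, 115, 114)

31% lies between the 0% and 73% stops, so the local fraction is t = (31 − 0)/(73 − 0) = 31/73 ≈ 0.4247.
#7e8ba0 → (126, 139, 160); #4e5233 → (78, 82, 51).
R = 126 + 0.4247 × (78 − 126) = 105.614 → 106
G = 139 + 0.4247 × (82 − 139) = 114.792 → 115
B = 160 + 0.4247 × (51 − 160) = 113.708 → 114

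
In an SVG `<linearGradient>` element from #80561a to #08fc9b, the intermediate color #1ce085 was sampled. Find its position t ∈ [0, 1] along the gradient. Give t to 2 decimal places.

Invert the lerp on the G channel (largest span, 166): t = (224 − 86) / (252 − 86) = 138/166 = 0.83133.
Check on R: (28 − 128)/(8 − 128) = 0.8333 ✓

0.83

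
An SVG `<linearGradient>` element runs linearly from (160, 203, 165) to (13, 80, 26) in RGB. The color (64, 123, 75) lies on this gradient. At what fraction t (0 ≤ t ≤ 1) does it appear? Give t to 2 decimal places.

Invert the lerp on the R channel (largest span, 147): t = (64 − 160) / (13 − 160) = -96/-147 = 0.65306.
Check on G: (123 − 203)/(80 − 203) = 0.6504 ✓

0.65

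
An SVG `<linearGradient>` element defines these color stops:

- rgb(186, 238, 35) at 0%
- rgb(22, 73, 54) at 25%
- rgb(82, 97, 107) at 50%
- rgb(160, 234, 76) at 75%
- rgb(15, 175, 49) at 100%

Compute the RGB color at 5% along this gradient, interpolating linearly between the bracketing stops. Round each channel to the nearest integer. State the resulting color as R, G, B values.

(153, 205, 39)

5% lies between the 0% and 25% stops, so the local fraction is t = (5 − 0)/(25 − 0) = 5/25 ≈ 0.2.
R = 186 + 0.2 × (22 − 186) = 153.2 → 153
G = 238 + 0.2 × (73 − 238) = 205 → 205
B = 35 + 0.2 × (54 − 35) = 38.8 → 39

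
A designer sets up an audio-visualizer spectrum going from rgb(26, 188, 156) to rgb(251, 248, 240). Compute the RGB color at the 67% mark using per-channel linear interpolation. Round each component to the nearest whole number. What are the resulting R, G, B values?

67% corresponds to t = 0.67.
R = 26 + 0.67 × (251 − 26) = 26 + 0.67 × 225 = 176.75 → 177
G = 188 + 0.67 × (248 − 188) = 188 + 0.67 × 60 = 228.2 → 228
B = 156 + 0.67 × (240 − 156) = 156 + 0.67 × 84 = 212.28 → 212

(177, 228, 212)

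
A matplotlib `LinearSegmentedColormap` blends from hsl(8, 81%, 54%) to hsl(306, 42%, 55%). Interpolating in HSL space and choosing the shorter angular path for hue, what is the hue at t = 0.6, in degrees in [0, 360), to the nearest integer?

331

Hue: 306 − 8 = 298°, but |298| > 180 so the shorter arc goes the other way: Δh = 298 − 360 = -62°.
H = 8 + 0.6 × (-62) = -29.2 → -29 → -29 mod 360 = 331°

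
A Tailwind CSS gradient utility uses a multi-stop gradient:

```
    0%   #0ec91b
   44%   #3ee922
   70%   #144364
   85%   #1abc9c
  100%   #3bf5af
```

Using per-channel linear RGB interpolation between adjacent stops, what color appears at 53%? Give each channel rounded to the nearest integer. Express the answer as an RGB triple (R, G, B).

53% lies between the 44% and 70% stops, so the local fraction is t = (53 − 44)/(70 − 44) = 9/26 ≈ 0.3462.
#3ee922 → (62, 233, 34); #144364 → (20, 67, 100).
R = 62 + 0.3462 × (20 − 62) = 47.46 → 47
G = 233 + 0.3462 × (67 − 233) = 175.531 → 176
B = 34 + 0.3462 × (100 − 34) = 56.849 → 57

(47, 176, 57)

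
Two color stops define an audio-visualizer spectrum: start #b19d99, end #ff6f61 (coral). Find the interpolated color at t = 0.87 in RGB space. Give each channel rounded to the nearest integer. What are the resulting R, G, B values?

#b19d99 → (177, 157, 153); #ff6f61 → (255, 111, 97).
R = 177 + 0.87 × (255 − 177) = 177 + 0.87 × 78 = 244.86 → 245
G = 157 + 0.87 × (111 − 157) = 157 + 0.87 × -46 = 116.98 → 117
B = 153 + 0.87 × (97 − 153) = 153 + 0.87 × -56 = 104.28 → 104
So the blended color is (245, 117, 104), about #f57568.

(245, 117, 104)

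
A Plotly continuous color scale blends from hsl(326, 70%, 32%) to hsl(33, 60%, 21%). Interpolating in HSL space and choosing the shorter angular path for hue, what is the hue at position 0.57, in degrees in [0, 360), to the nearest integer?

Hue: 33 − 326 = -293°, but |-293| > 180 so the shorter arc goes the other way: Δh = -293 + 360 = 67°.
H = 326 + 0.57 × (67) = 364.19 → 364 → 364 mod 360 = 4°

4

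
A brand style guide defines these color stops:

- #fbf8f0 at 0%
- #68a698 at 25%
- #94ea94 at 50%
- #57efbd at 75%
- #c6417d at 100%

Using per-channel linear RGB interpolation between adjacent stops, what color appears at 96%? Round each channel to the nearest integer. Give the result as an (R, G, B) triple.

96% lies between the 75% and 100% stops, so the local fraction is t = (96 − 75)/(100 − 75) = 21/25 ≈ 0.84.
#57efbd → (87, 239, 189); #c6417d → (198, 65, 125).
R = 87 + 0.84 × (198 − 87) = 180.24 → 180
G = 239 + 0.84 × (65 − 239) = 92.84 → 93
B = 189 + 0.84 × (125 − 189) = 135.24 → 135

(180, 93, 135)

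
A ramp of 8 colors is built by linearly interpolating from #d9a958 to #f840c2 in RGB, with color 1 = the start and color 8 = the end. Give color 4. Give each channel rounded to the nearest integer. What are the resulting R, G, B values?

With 8 swatches and endpoints inclusive, swatch 4 sits at t = (4 − 1)/(8 − 1) = 3/7 ≈ 0.4286.
#d9a958 → (217, 169, 88); #f840c2 → (248, 64, 194).
R = 217 + 0.4286 × (248 − 217) = 230.287 → 230
G = 169 + 0.4286 × (64 − 169) = 123.997 → 124
B = 88 + 0.4286 × (194 − 88) = 133.432 → 133

(230, 124, 133)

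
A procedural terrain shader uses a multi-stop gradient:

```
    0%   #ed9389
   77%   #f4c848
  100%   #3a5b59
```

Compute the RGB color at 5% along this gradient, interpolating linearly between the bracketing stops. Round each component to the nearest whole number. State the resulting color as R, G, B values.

(237, 150, 133)

5% lies between the 0% and 77% stops, so the local fraction is t = (5 − 0)/(77 − 0) = 5/77 ≈ 0.0649.
#ed9389 → (237, 147, 137); #f4c848 → (244, 200, 72).
R = 237 + 0.0649 × (244 − 237) = 237.454 → 237
G = 147 + 0.0649 × (200 − 147) = 150.44 → 150
B = 137 + 0.0649 × (72 − 137) = 132.781 → 133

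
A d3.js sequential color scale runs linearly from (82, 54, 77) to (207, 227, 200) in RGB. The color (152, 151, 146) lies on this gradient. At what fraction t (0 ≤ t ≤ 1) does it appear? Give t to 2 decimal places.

0.56

Invert the lerp on the G channel (largest span, 173): t = (151 − 54) / (227 − 54) = 97/173 = 0.56069.
Check on R: (152 − 82)/(207 − 82) = 0.56 ✓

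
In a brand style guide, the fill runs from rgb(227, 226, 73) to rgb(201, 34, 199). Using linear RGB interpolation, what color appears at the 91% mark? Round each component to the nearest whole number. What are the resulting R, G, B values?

(203, 51, 188)

91% corresponds to t = 0.91.
R = 227 + 0.91 × (201 − 227) = 227 + 0.91 × -26 = 203.34 → 203
G = 226 + 0.91 × (34 − 226) = 226 + 0.91 × -192 = 51.28 → 51
B = 73 + 0.91 × (199 − 73) = 73 + 0.91 × 126 = 187.66 → 188
So the blended color is (203, 51, 188), about #cb33bc.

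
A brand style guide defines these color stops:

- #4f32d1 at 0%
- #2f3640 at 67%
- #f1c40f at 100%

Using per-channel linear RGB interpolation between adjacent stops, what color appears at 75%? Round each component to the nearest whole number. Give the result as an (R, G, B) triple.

(94, 88, 52)

75% lies between the 67% and 100% stops, so the local fraction is t = (75 − 67)/(100 − 67) = 8/33 ≈ 0.2424.
#2f3640 → (47, 54, 64); #f1c40f → (241, 196, 15).
R = 47 + 0.2424 × (241 − 47) = 94.026 → 94
G = 54 + 0.2424 × (196 − 54) = 88.421 → 88
B = 64 + 0.2424 × (15 − 64) = 52.122 → 52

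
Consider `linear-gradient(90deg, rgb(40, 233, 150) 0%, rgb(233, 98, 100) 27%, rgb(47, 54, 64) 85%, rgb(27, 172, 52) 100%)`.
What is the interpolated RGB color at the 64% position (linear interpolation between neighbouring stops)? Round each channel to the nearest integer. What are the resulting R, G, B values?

(114, 70, 77)

64% lies between the 27% and 85% stops, so the local fraction is t = (64 − 27)/(85 − 27) = 37/58 ≈ 0.6379.
R = 233 + 0.6379 × (47 − 233) = 114.351 → 114
G = 98 + 0.6379 × (54 − 98) = 69.932 → 70
B = 100 + 0.6379 × (64 − 100) = 77.036 → 77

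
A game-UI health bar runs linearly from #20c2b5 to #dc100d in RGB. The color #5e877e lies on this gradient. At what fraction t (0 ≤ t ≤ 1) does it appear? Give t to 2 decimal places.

Invert the lerp on the R channel (largest span, 188): t = (94 − 32) / (220 − 32) = 62/188 = 0.32979.
Check on G: (135 − 194)/(16 − 194) = 0.3315 ✓

0.33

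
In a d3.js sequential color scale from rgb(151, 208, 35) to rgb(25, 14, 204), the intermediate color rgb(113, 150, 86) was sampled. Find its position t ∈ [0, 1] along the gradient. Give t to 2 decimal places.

Invert the lerp on the G channel (largest span, 194): t = (150 − 208) / (14 − 208) = -58/-194 = 0.29897.
Check on R: (113 − 151)/(25 − 151) = 0.3016 ✓

0.30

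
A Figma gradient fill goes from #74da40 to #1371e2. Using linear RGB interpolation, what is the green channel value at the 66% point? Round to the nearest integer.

G₁ = 218 (from #74da40), G₂ = 113 (from #1371e2).
G = 218 + 0.66 × (113 − 218) = 148.7 → 149

149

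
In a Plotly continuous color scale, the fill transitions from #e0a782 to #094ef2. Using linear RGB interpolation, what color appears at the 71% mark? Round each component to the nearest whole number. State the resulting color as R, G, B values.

#e0a782 → (224, 167, 130); #094ef2 → (9, 78, 242).
71% corresponds to t = 0.71.
R = 224 + 0.71 × (9 − 224) = 224 + 0.71 × -215 = 71.35 → 71
G = 167 + 0.71 × (78 − 167) = 167 + 0.71 × -89 = 103.81 → 104
B = 130 + 0.71 × (242 − 130) = 130 + 0.71 × 112 = 209.52 → 210

(71, 104, 210)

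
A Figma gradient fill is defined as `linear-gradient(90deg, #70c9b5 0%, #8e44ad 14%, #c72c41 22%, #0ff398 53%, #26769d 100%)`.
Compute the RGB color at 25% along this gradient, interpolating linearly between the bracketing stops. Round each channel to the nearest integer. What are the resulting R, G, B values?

25% lies between the 22% and 53% stops, so the local fraction is t = (25 − 22)/(53 − 22) = 3/31 ≈ 0.0968.
#c72c41 → (199, 44, 65); #0ff398 → (15, 243, 152).
R = 199 + 0.0968 × (15 − 199) = 181.189 → 181
G = 44 + 0.0968 × (243 − 44) = 63.263 → 63
B = 65 + 0.0968 × (152 − 65) = 73.422 → 73

(181, 63, 73)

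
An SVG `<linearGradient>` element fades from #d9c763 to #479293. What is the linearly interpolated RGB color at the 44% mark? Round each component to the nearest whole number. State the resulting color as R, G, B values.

(153, 176, 120)

#d9c763 → (217, 199, 99); #479293 → (71, 146, 147).
44% corresponds to t = 0.44.
R = 217 + 0.44 × (71 − 217) = 217 + 0.44 × -146 = 152.76 → 153
G = 199 + 0.44 × (146 − 199) = 199 + 0.44 × -53 = 175.68 → 176
B = 99 + 0.44 × (147 − 99) = 99 + 0.44 × 48 = 120.12 → 120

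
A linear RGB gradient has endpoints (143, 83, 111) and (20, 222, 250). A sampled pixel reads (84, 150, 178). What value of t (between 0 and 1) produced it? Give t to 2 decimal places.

Invert the lerp on the G channel (largest span, 139): t = (150 − 83) / (222 − 83) = 67/139 = 0.48201.
Check on R: (84 − 143)/(20 − 143) = 0.4797 ✓

0.48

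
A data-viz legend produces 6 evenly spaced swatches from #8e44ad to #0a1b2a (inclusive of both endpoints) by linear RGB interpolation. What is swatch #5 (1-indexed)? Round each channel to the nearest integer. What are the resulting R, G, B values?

(36, 35, 68)

With 6 swatches and endpoints inclusive, swatch 5 sits at t = (5 − 1)/(6 − 1) = 4/5 ≈ 0.8.
#8e44ad → (142, 68, 173); #0a1b2a → (10, 27, 42).
R = 142 + 0.8 × (10 − 142) = 36.4 → 36
G = 68 + 0.8 × (27 − 68) = 35.2 → 35
B = 173 + 0.8 × (42 − 173) = 68.2 → 68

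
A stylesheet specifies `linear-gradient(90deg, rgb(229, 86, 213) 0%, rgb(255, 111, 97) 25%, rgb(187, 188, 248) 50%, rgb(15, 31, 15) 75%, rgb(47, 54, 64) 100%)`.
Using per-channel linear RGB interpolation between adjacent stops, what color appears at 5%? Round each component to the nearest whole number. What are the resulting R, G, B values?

(234, 91, 190)

5% lies between the 0% and 25% stops, so the local fraction is t = (5 − 0)/(25 − 0) = 5/25 ≈ 0.2.
R = 229 + 0.2 × (255 − 229) = 234.2 → 234
G = 86 + 0.2 × (111 − 86) = 91 → 91
B = 213 + 0.2 × (97 − 213) = 189.8 → 190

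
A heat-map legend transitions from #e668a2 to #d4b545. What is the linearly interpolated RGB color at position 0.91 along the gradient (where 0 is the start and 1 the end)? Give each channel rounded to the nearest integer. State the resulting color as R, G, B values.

#e668a2 → (230, 104, 162); #d4b545 → (212, 181, 69).
R = 230 + 0.91 × (212 − 230) = 230 + 0.91 × -18 = 213.62 → 214
G = 104 + 0.91 × (181 − 104) = 104 + 0.91 × 77 = 174.07 → 174
B = 162 + 0.91 × (69 − 162) = 162 + 0.91 × -93 = 77.37 → 77
So the blended color is (214, 174, 77), about #d6ae4d.

(214, 174, 77)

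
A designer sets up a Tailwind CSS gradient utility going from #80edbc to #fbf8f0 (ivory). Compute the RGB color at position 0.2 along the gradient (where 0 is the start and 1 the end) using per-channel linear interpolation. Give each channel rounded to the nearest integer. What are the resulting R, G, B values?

(153, 239, 198)

#80edbc → (128, 237, 188); #fbf8f0 → (251, 248, 240).
R = 128 + 0.2 × (251 − 128) = 128 + 0.2 × 123 = 152.6 → 153
G = 237 + 0.2 × (248 − 237) = 237 + 0.2 × 11 = 239.2 → 239
B = 188 + 0.2 × (240 − 188) = 188 + 0.2 × 52 = 198.4 → 198
So the blended color is (153, 239, 198), about #99efc6.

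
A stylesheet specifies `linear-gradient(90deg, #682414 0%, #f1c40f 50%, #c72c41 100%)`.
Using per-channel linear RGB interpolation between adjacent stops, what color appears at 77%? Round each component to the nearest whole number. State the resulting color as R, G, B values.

(218, 114, 42)

77% lies between the 50% and 100% stops, so the local fraction is t = (77 − 50)/(100 − 50) = 27/50 ≈ 0.54.
#f1c40f → (241, 196, 15); #c72c41 → (199, 44, 65).
R = 241 + 0.54 × (199 − 241) = 218.32 → 218
G = 196 + 0.54 × (44 − 196) = 113.92 → 114
B = 15 + 0.54 × (65 − 15) = 42 → 42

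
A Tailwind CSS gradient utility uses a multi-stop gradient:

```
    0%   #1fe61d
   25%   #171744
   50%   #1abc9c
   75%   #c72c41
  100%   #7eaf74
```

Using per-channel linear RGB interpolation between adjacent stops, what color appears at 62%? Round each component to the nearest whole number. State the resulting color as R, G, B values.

62% lies between the 50% and 75% stops, so the local fraction is t = (62 − 50)/(75 − 50) = 12/25 ≈ 0.48.
#1abc9c → (26, 188, 156); #c72c41 → (199, 44, 65).
R = 26 + 0.48 × (199 − 26) = 109.04 → 109
G = 188 + 0.48 × (44 − 188) = 118.88 → 119
B = 156 + 0.48 × (65 − 156) = 112.32 → 112

(109, 119, 112)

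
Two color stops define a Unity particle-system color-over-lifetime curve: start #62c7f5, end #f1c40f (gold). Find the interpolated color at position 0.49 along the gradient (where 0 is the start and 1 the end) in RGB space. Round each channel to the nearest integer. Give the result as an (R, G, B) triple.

#62c7f5 → (98, 199, 245); #f1c40f → (241, 196, 15).
R = 98 + 0.49 × (241 − 98) = 98 + 0.49 × 143 = 168.07 → 168
G = 199 + 0.49 × (196 − 199) = 199 + 0.49 × -3 = 197.53 → 198
B = 245 + 0.49 × (15 − 245) = 245 + 0.49 × -230 = 132.3 → 132
So the blended color is (168, 198, 132), about #a8c684.

(168, 198, 132)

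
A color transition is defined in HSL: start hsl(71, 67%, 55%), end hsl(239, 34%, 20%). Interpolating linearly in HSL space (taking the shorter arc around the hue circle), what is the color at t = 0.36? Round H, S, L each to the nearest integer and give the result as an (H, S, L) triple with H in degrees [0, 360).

(131, 55, 42)

Hue arc: Δh = 239 − 71 = 168° (|Δh| ≤ 180, already the shorter path).
H = 71 + 0.36 × (168) = 131.48 → 131°
S = 67 + 0.36 × (34 − 67) = 55.12 → 55%
L = 55 + 0.36 × (20 − 55) = 42.4 → 42%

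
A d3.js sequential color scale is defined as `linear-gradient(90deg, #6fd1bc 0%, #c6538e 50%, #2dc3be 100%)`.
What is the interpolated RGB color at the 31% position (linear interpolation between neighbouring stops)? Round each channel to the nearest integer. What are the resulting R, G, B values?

(165, 131, 159)

31% lies between the 0% and 50% stops, so the local fraction is t = (31 − 0)/(50 − 0) = 31/50 ≈ 0.62.
#6fd1bc → (111, 209, 188); #c6538e → (198, 83, 142).
R = 111 + 0.62 × (198 − 111) = 164.94 → 165
G = 209 + 0.62 × (83 − 209) = 130.88 → 131
B = 188 + 0.62 × (142 − 188) = 159.48 → 159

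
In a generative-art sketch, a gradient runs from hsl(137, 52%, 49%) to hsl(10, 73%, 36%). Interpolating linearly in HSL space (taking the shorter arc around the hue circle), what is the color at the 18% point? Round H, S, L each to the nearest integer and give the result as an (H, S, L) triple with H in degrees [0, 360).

Hue arc: Δh = 10 − 137 = -127° (|Δh| ≤ 180, already the shorter path).
H = 137 + 0.18 × (-127) = 114.14 → 114°
S = 52 + 0.18 × (73 − 52) = 55.78 → 56%
L = 49 + 0.18 × (36 − 49) = 46.66 → 47%

(114, 56, 47)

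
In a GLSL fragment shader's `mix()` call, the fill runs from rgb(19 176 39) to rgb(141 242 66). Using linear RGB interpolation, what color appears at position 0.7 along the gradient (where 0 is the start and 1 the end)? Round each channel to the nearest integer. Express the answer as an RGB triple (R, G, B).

(104, 222, 58)

R = 19 + 0.7 × (141 − 19) = 19 + 0.7 × 122 = 104.4 → 104
G = 176 + 0.7 × (242 − 176) = 176 + 0.7 × 66 = 222.2 → 222
B = 39 + 0.7 × (66 − 39) = 39 + 0.7 × 27 = 57.9 → 58
So the blended color is (104, 222, 58), about #68de3a.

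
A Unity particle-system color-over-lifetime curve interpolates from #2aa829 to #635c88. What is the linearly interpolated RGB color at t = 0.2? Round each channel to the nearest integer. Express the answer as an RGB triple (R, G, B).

(53, 153, 60)

#2aa829 → (42, 168, 41); #635c88 → (99, 92, 136).
R = 42 + 0.2 × (99 − 42) = 42 + 0.2 × 57 = 53.4 → 53
G = 168 + 0.2 × (92 − 168) = 168 + 0.2 × -76 = 152.8 → 153
B = 41 + 0.2 × (136 − 41) = 41 + 0.2 × 95 = 60 → 60
So the blended color is (53, 153, 60), about #35993c.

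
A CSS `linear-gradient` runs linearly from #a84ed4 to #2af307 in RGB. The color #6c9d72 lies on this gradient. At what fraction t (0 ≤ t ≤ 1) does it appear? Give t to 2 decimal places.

Invert the lerp on the B channel (largest span, 205): t = (114 − 212) / (7 − 212) = -98/-205 = 0.47805.
Check on R: (108 − 168)/(42 − 168) = 0.4762 ✓

0.48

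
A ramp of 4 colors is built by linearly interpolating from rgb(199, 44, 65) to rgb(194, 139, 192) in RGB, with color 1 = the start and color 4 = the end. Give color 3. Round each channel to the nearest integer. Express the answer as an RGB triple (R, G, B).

(196, 107, 150)

With 4 swatches and endpoints inclusive, swatch 3 sits at t = (3 − 1)/(4 − 1) = 2/3 ≈ 0.6667.
R = 199 + 0.6667 × (194 − 199) = 195.667 → 196
G = 44 + 0.6667 × (139 − 44) = 107.337 → 107
B = 65 + 0.6667 × (192 − 65) = 149.671 → 150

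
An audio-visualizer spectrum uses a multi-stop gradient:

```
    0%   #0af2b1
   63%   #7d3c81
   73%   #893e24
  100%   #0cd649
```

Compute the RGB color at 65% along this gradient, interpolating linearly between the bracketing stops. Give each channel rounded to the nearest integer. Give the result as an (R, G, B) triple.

(127, 60, 110)

65% lies between the 63% and 73% stops, so the local fraction is t = (65 − 63)/(73 − 63) = 2/10 ≈ 0.2.
#7d3c81 → (125, 60, 129); #893e24 → (137, 62, 36).
R = 125 + 0.2 × (137 − 125) = 127.4 → 127
G = 60 + 0.2 × (62 − 60) = 60.4 → 60
B = 129 + 0.2 × (36 − 129) = 110.4 → 110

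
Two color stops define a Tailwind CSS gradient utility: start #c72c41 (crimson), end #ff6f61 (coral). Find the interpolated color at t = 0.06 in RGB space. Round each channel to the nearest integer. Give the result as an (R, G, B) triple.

#c72c41 → (199, 44, 65); #ff6f61 → (255, 111, 97).
R = 199 + 0.06 × (255 − 199) = 199 + 0.06 × 56 = 202.36 → 202
G = 44 + 0.06 × (111 − 44) = 44 + 0.06 × 67 = 48.02 → 48
B = 65 + 0.06 × (97 − 65) = 65 + 0.06 × 32 = 66.92 → 67
So the blended color is (202, 48, 67), about #ca3043.

(202, 48, 67)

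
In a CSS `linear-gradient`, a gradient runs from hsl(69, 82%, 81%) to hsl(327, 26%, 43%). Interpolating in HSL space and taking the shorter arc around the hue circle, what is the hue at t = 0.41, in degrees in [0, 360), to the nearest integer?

Hue: 327 − 69 = 258°, but |258| > 180 so the shorter arc goes the other way: Δh = 258 − 360 = -102°.
H = 69 + 0.41 × (-102) = 27.18 → 27°

27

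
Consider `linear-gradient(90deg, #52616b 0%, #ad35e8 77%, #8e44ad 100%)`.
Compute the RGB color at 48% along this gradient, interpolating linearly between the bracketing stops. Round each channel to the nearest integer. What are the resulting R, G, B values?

48% lies between the 0% and 77% stops, so the local fraction is t = (48 − 0)/(77 − 0) = 48/77 ≈ 0.6234.
#52616b → (82, 97, 107); #ad35e8 → (173, 53, 232).
R = 82 + 0.6234 × (173 − 82) = 138.729 → 139
G = 97 + 0.6234 × (53 − 97) = 69.57 → 70
B = 107 + 0.6234 × (232 − 107) = 184.925 → 185

(139, 70, 185)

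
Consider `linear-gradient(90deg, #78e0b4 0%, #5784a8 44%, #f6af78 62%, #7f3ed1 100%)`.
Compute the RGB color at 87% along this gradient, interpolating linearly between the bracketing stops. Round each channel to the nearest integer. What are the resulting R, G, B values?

(168, 101, 179)

87% lies between the 62% and 100% stops, so the local fraction is t = (87 − 62)/(100 − 62) = 25/38 ≈ 0.6579.
#f6af78 → (246, 175, 120); #7f3ed1 → (127, 62, 209).
R = 246 + 0.6579 × (127 − 246) = 167.71 → 168
G = 175 + 0.6579 × (62 − 175) = 100.657 → 101
B = 120 + 0.6579 × (209 − 120) = 178.553 → 179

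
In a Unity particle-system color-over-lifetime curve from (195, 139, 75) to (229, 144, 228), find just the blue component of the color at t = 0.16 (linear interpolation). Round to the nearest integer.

99

B = 75 + 0.16 × (228 − 75) = 99.48 → 99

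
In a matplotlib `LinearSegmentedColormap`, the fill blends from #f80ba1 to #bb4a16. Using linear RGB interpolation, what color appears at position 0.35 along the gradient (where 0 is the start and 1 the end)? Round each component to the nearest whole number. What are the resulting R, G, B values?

#f80ba1 → (248, 11, 161); #bb4a16 → (187, 74, 22).
R = 248 + 0.35 × (187 − 248) = 248 + 0.35 × -61 = 226.65 → 227
G = 11 + 0.35 × (74 − 11) = 11 + 0.35 × 63 = 33.05 → 33
B = 161 + 0.35 × (22 − 161) = 161 + 0.35 × -139 = 112.35 → 112

(227, 33, 112)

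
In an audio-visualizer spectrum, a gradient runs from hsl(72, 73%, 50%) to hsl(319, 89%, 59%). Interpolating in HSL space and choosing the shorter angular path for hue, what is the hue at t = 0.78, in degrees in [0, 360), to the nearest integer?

344

Hue: 319 − 72 = 247°, but |247| > 180 so the shorter arc goes the other way: Δh = 247 − 360 = -113°.
H = 72 + 0.78 × (-113) = -16.14 → -16 → -16 mod 360 = 344°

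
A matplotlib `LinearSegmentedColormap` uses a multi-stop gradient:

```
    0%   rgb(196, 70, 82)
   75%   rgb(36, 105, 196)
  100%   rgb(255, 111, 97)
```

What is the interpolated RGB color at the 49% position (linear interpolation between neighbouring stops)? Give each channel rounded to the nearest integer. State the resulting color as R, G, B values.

(91, 93, 156)

49% lies between the 0% and 75% stops, so the local fraction is t = (49 − 0)/(75 − 0) = 49/75 ≈ 0.6533.
R = 196 + 0.6533 × (36 − 196) = 91.472 → 91
G = 70 + 0.6533 × (105 − 70) = 92.865 → 93
B = 82 + 0.6533 × (196 − 82) = 156.476 → 156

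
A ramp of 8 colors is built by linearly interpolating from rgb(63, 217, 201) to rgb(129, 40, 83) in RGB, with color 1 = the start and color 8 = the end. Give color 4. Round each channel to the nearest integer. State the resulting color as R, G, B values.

With 8 swatches and endpoints inclusive, swatch 4 sits at t = (4 − 1)/(8 − 1) = 3/7 ≈ 0.4286.
R = 63 + 0.4286 × (129 − 63) = 91.288 → 91
G = 217 + 0.4286 × (40 − 217) = 141.138 → 141
B = 201 + 0.4286 × (83 − 201) = 150.425 → 150

(91, 141, 150)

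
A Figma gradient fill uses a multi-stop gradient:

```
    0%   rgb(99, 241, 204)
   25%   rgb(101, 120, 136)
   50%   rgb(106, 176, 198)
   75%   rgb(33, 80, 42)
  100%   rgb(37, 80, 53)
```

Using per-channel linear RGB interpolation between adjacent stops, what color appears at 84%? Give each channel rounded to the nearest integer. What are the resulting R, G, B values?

84% lies between the 75% and 100% stops, so the local fraction is t = (84 − 75)/(100 − 75) = 9/25 ≈ 0.36.
R = 33 + 0.36 × (37 − 33) = 34.44 → 34
G = 80 + 0.36 × (80 − 80) = 80 → 80
B = 42 + 0.36 × (53 − 42) = 45.96 → 46

(34, 80, 46)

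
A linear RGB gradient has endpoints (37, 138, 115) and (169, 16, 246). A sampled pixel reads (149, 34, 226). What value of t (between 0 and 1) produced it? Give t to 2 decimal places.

Invert the lerp on the R channel (largest span, 132): t = (149 − 37) / (169 − 37) = 112/132 = 0.84848.
Check on G: (34 − 138)/(16 − 138) = 0.8525 ✓

0.85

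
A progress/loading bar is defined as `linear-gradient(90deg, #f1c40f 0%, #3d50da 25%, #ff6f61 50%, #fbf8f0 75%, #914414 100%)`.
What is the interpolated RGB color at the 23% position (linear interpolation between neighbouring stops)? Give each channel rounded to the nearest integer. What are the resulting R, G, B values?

(75, 89, 202)

23% lies between the 0% and 25% stops, so the local fraction is t = (23 − 0)/(25 − 0) = 23/25 ≈ 0.92.
#f1c40f → (241, 196, 15); #3d50da → (61, 80, 218).
R = 241 + 0.92 × (61 − 241) = 75.4 → 75
G = 196 + 0.92 × (80 − 196) = 89.28 → 89
B = 15 + 0.92 × (218 − 15) = 201.76 → 202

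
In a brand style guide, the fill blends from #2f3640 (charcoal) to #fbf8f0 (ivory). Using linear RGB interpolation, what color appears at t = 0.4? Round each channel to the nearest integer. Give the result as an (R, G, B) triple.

(129, 132, 134)

#2f3640 → (47, 54, 64); #fbf8f0 → (251, 248, 240).
R = 47 + 0.4 × (251 − 47) = 47 + 0.4 × 204 = 128.6 → 129
G = 54 + 0.4 × (248 − 54) = 54 + 0.4 × 194 = 131.6 → 132
B = 64 + 0.4 × (240 − 64) = 64 + 0.4 × 176 = 134.4 → 134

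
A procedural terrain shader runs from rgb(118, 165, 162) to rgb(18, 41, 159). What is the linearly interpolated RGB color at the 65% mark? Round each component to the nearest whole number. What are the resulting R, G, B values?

65% corresponds to t = 0.65.
R = 118 + 0.65 × (18 − 118) = 118 + 0.65 × -100 = 53 → 53
G = 165 + 0.65 × (41 − 165) = 165 + 0.65 × -124 = 84.4 → 84
B = 162 + 0.65 × (159 − 162) = 162 + 0.65 × -3 = 160.05 → 160
So the blended color is (53, 84, 160), about #3554a0.

(53, 84, 160)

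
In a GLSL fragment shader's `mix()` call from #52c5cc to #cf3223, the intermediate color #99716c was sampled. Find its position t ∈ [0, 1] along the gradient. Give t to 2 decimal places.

Invert the lerp on the B channel (largest span, 169): t = (108 − 204) / (35 − 204) = -96/-169 = 0.56805.
Check on R: (153 − 82)/(207 − 82) = 0.568 ✓

0.57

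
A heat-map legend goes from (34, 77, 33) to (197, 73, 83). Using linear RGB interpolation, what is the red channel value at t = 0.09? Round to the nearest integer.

49

R = 34 + 0.09 × (197 − 34) = 48.67 → 49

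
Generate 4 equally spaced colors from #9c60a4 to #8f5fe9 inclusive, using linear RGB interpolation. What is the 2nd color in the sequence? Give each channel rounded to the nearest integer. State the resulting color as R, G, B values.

(152, 96, 187)

With 4 swatches and endpoints inclusive, swatch 2 sits at t = (2 − 1)/(4 − 1) = 1/3 ≈ 0.3333.
#9c60a4 → (156, 96, 164); #8f5fe9 → (143, 95, 233).
R = 156 + 0.3333 × (143 − 156) = 151.667 → 152
G = 96 + 0.3333 × (95 − 96) = 95.667 → 96
B = 164 + 0.3333 × (233 − 164) = 186.998 → 187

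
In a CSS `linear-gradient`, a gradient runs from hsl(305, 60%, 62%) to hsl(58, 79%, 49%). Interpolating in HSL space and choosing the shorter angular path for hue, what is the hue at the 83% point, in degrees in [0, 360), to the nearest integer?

Hue: 58 − 305 = -247°, but |-247| > 180 so the shorter arc goes the other way: Δh = -247 + 360 = 113°.
H = 305 + 0.83 × (113) = 398.79 → 399 → 399 mod 360 = 39°

39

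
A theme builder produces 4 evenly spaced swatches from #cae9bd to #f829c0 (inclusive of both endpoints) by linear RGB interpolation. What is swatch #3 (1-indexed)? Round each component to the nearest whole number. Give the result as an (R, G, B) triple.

With 4 swatches and endpoints inclusive, swatch 3 sits at t = (3 − 1)/(4 − 1) = 2/3 ≈ 0.6667.
#cae9bd → (202, 233, 189); #f829c0 → (248, 41, 192).
R = 202 + 0.6667 × (248 − 202) = 232.668 → 233
G = 233 + 0.6667 × (41 − 233) = 104.994 → 105
B = 189 + 0.6667 × (192 − 189) = 191 → 191

(233, 105, 191)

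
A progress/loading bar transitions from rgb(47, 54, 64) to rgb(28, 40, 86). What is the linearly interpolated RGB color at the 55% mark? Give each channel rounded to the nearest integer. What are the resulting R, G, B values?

55% corresponds to t = 0.55.
R = 47 + 0.55 × (28 − 47) = 47 + 0.55 × -19 = 36.55 → 37
G = 54 + 0.55 × (40 − 54) = 54 + 0.55 × -14 = 46.3 → 46
B = 64 + 0.55 × (86 − 64) = 64 + 0.55 × 22 = 76.1 → 76
So the blended color is (37, 46, 76), about #252e4c.

(37, 46, 76)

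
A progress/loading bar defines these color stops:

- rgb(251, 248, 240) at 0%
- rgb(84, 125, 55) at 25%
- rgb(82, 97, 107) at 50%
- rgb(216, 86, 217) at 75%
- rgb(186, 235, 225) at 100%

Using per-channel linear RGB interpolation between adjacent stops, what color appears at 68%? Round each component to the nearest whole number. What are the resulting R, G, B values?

(178, 89, 186)

68% lies between the 50% and 75% stops, so the local fraction is t = (68 − 50)/(75 − 50) = 18/25 ≈ 0.72.
R = 82 + 0.72 × (216 − 82) = 178.48 → 178
G = 97 + 0.72 × (86 − 97) = 89.08 → 89
B = 107 + 0.72 × (217 − 107) = 186.2 → 186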